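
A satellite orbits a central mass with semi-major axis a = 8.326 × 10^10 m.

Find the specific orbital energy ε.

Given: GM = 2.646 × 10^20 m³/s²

ε = −GM / (2a).
ε = −2.646e+20 / (2 · 8.326e+10) J/kg ≈ -1.589e+09 J/kg = -1.589 GJ/kg.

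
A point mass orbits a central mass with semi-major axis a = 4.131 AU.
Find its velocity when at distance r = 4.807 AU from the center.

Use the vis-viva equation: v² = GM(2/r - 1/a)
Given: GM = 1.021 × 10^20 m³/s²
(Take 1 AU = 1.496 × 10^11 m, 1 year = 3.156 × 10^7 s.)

Convert to SI: a = 4.131 AU = 6.17998e+11 m; r = 4.807 AU = 7.19127e+11 m.
Vis-viva: v = √(GM · (2/r − 1/a)).
2/r − 1/a = 2/7.19127e+11 − 1/6.17998e+11 = 1.16302e-12 m⁻¹.
v = √(1.021e+20 · 1.16302e-12) m/s ≈ 1.09e+04 m/s = 2.299 AU/year.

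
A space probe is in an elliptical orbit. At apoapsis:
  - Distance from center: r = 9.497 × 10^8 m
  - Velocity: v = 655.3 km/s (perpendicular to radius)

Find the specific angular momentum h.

Convert to SI: v = 655.3 km/s = 655300 m/s.
With v perpendicular to r, h = r · v.
h = 9.497e+08 · 655300 m²/s ≈ 6.223e+14 m²/s.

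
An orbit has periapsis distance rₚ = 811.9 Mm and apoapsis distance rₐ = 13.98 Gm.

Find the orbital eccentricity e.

Convert to SI: rₚ = 811.9 Mm = 8.119e+08 m; rₐ = 13.98 Gm = 1.398e+10 m.
e = (rₐ − rₚ) / (rₐ + rₚ).
e = (1.398e+10 − 8.119e+08) / (1.398e+10 + 8.119e+08) = 1.31681e+10 / 1.47919e+10 ≈ 0.8902.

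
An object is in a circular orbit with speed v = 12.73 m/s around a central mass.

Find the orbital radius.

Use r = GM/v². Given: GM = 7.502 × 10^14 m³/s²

For a circular orbit, v² = GM / r, so r = GM / v².
r = 7.502e+14 / (12.73)² m ≈ 4.629e+12 m = 4.629 Tm.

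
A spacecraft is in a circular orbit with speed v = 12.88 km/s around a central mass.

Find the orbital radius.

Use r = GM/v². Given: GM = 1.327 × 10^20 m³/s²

Convert to SI: v = 12.88 km/s = 12880 m/s.
For a circular orbit, v² = GM / r, so r = GM / v².
r = 1.327e+20 / (12880)² m ≈ 7.999e+11 m = 799.9 Gm.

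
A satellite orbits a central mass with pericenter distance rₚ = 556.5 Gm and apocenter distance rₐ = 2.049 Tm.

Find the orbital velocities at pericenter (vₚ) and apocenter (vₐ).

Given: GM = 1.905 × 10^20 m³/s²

Convert to SI: rₚ = 556.5 Gm = 5.565e+11 m; rₐ = 2.049 Tm = 2.049e+12 m.
Use the vis-viva equation v² = GM(2/r − 1/a) with a = (rₚ + rₐ)/2 = (5.565e+11 + 2.049e+12)/2 = 1.30275e+12 m.
vₚ = √(GM · (2/rₚ − 1/a)) = √(1.905e+20 · (2/5.565e+11 − 1/1.30275e+12)) m/s ≈ 2.32e+04 m/s = 23.2 km/s.
vₐ = √(GM · (2/rₐ − 1/a)) = √(1.905e+20 · (2/2.049e+12 − 1/1.30275e+12)) m/s ≈ 6302 m/s = 6.302 km/s.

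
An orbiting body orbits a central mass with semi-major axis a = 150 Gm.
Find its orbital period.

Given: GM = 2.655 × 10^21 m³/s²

Convert to SI: a = 150 Gm = 1.5e+11 m.
Kepler's third law: T = 2π √(a³ / GM).
Substituting a = 1.5e+11 m and GM = 2.655e+21 m³/s²:
T = 2π √((1.5e+11)³ / 2.655e+21) s
T ≈ 7.084e+06 s = 81.99 days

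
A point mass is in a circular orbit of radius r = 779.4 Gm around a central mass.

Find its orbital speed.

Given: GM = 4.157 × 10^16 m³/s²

Convert to SI: r = 779.4 Gm = 7.794e+11 m.
For a circular orbit, gravity supplies the centripetal force, so v = √(GM / r).
v = √(4.157e+16 / 7.794e+11) m/s ≈ 230.9 m/s = 230.9 m/s.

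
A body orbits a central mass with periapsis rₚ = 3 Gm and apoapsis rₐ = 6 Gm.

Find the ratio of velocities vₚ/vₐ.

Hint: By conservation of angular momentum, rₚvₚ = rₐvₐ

Convert to SI: rₚ = 3 Gm = 3e+09 m; rₐ = 6 Gm = 6e+09 m.
Conservation of angular momentum gives rₚvₚ = rₐvₐ, so vₚ/vₐ = rₐ/rₚ.
vₚ/vₐ = 6e+09 / 3e+09 ≈ 2.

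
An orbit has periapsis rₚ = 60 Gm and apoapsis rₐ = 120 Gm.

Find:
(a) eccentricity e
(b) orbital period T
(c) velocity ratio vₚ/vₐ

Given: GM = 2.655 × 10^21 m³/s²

Convert to SI: rₚ = 60 Gm = 6e+10 m; rₐ = 120 Gm = 1.2e+11 m.
(a) e = (rₐ − rₚ)/(rₐ + rₚ) = (1.2e+11 − 6e+10)/(1.2e+11 + 6e+10) ≈ 0.3333
(b) With a = (rₚ + rₐ)/2 = 9e+10 m, T = 2π √(a³/GM) = 2π √((9e+10)³/2.655e+21) s ≈ 3.292e+06 s
(c) Conservation of angular momentum (rₚvₚ = rₐvₐ) gives vₚ/vₐ = rₐ/rₚ = 1.2e+11/6e+10 ≈ 2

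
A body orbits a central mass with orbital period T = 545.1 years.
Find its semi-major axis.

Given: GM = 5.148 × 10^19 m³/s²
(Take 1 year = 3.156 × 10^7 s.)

Convert to SI: T = 545.1 years = 1.72034e+10 s.
Invert Kepler's third law: a = (GM · T² / (4π²))^(1/3).
Substituting T = 1.72034e+10 s and GM = 5.148e+19 m³/s²:
a = (5.148e+19 · (1.72034e+10)² / (4π²))^(1/3) m
a ≈ 7.281e+12 m = 7.281 Tm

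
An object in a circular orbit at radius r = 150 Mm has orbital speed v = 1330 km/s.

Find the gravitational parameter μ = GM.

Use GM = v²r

Convert to SI: r = 150 Mm = 1.5e+08 m; v = 1330 km/s = 1.33e+06 m/s.
For a circular orbit v² = GM/r, so GM = v² · r.
GM = (1.33e+06)² · 1.5e+08 m³/s² ≈ 2.653e+20 m³/s² = 2.653 × 10^20 m³/s².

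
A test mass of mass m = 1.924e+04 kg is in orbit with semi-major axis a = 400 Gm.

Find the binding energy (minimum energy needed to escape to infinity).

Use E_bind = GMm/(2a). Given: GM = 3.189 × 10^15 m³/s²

Convert to SI: a = 400 Gm = 4e+11 m.
Total orbital energy is E = −GMm/(2a); binding energy is E_bind = −E = GMm/(2a).
E_bind = 3.189e+15 · 1.924e+04 / (2 · 4e+11) J ≈ 7.67e+07 J = 76.7 MJ.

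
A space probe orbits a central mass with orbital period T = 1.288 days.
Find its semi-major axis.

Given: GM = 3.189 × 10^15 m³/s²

Convert to SI: T = 1.288 days = 111283 s.
Invert Kepler's third law: a = (GM · T² / (4π²))^(1/3).
Substituting T = 111283 s and GM = 3.189e+15 m³/s²:
a = (3.189e+15 · (111283)² / (4π²))^(1/3) m
a ≈ 1e+08 m = 100 Mm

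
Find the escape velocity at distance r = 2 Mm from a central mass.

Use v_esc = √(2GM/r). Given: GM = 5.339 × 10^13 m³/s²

Convert to SI: r = 2 Mm = 2e+06 m.
Escape velocity comes from setting total energy to zero: ½v² − GM/r = 0 ⇒ v_esc = √(2GM / r).
v_esc = √(2 · 5.339e+13 / 2e+06) m/s ≈ 7307 m/s = 7.307 km/s.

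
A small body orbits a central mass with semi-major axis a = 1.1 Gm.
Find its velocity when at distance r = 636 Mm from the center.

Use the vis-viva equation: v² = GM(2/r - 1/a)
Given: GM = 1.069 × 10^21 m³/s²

Convert to SI: a = 1.1 Gm = 1.1e+09 m; r = 636 Mm = 6.36e+08 m.
Vis-viva: v = √(GM · (2/r − 1/a)).
2/r − 1/a = 2/6.36e+08 − 1/1.1e+09 = 2.23556e-09 m⁻¹.
v = √(1.069e+21 · 2.23556e-09) m/s ≈ 1.546e+06 m/s = 1546 km/s.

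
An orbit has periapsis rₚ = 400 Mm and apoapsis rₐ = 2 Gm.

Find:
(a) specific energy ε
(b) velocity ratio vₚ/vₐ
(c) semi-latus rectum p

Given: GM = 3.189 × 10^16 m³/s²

Convert to SI: rₚ = 400 Mm = 4e+08 m; rₐ = 2 Gm = 2e+09 m.
(a) With a = (rₚ + rₐ)/2 = 1.2e+09 m, ε = −GM/(2a) = −3.189e+16/(2 · 1.2e+09) J/kg ≈ -1.329e+07 J/kg
(b) Conservation of angular momentum (rₚvₚ = rₐvₐ) gives vₚ/vₐ = rₐ/rₚ = 2e+09/4e+08 ≈ 5
(c) From a = (rₚ + rₐ)/2 = 1.2e+09 m and e = (rₐ − rₚ)/(rₐ + rₚ) = 0.666667, p = a(1 − e²) = 1.2e+09 · (1 − (0.666667)²) ≈ 6.667e+08 m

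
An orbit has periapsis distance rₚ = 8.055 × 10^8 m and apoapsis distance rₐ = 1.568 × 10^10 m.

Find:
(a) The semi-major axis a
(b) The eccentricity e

(a) a = (rₚ + rₐ) / 2 = (8.055e+08 + 1.568e+10) / 2 ≈ 8.243e+09 m = 8.243 × 10^9 m.
(b) e = (rₐ − rₚ) / (rₐ + rₚ) = (1.568e+10 − 8.055e+08) / (1.568e+10 + 8.055e+08) ≈ 0.9023.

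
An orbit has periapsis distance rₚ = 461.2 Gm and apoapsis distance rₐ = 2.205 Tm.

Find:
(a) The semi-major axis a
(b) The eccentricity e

Convert to SI: rₚ = 461.2 Gm = 4.612e+11 m; rₐ = 2.205 Tm = 2.205e+12 m.
(a) a = (rₚ + rₐ) / 2 = (4.612e+11 + 2.205e+12) / 2 ≈ 1.333e+12 m = 1.333 Tm.
(b) e = (rₐ − rₚ) / (rₐ + rₚ) = (2.205e+12 − 4.612e+11) / (2.205e+12 + 4.612e+11) ≈ 0.654.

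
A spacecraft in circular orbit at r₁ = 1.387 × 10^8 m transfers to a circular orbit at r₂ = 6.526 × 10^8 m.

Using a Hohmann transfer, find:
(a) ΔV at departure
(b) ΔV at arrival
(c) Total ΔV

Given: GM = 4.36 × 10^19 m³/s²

Transfer semi-major axis: a_t = (r₁ + r₂)/2 = (1.387e+08 + 6.526e+08)/2 = 3.9565e+08 m.
Circular speeds: v₁ = √(GM/r₁) = 560667 m/s, v₂ = √(GM/r₂) = 258476 m/s.
Transfer speeds (vis-viva v² = GM(2/r − 1/a_t)): v₁ᵗ = 720067 m/s, v₂ᵗ = 153039 m/s.
(a) ΔV₁ = |v₁ᵗ − v₁| ≈ 1.594e+05 m/s = 159.4 km/s.
(b) ΔV₂ = |v₂ − v₂ᵗ| ≈ 1.054e+05 m/s = 105.4 km/s.
(c) ΔV_total = ΔV₁ + ΔV₂ ≈ 2.648e+05 m/s = 264.8 km/s.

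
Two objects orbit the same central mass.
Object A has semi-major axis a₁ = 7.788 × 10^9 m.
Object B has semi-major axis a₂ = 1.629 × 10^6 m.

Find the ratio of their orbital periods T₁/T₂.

From Kepler's third law, (T₁/T₂)² = (a₁/a₂)³, so T₁/T₂ = (a₁/a₂)^(3/2).
a₁/a₂ = 7.788e+09 / 1.629e+06 = 4780.85.
T₁/T₂ = (4780.85)^(3/2) ≈ 3.306e+05.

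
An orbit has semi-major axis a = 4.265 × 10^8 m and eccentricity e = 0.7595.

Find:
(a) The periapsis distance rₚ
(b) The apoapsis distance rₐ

(a) rₚ = a(1 − e) = 4.265e+08 · (1 − 0.7595) = 4.265e+08 · 0.2405 ≈ 1.026e+08 m = 1.026 × 10^8 m.
(b) rₐ = a(1 + e) = 4.265e+08 · (1 + 0.7595) = 4.265e+08 · 1.7595 ≈ 7.504e+08 m = 7.504 × 10^8 m.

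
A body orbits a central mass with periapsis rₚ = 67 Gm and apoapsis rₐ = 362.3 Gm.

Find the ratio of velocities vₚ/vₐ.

Convert to SI: rₚ = 67 Gm = 6.7e+10 m; rₐ = 362.3 Gm = 3.623e+11 m.
Conservation of angular momentum gives rₚvₚ = rₐvₐ, so vₚ/vₐ = rₐ/rₚ.
vₚ/vₐ = 3.623e+11 / 6.7e+10 ≈ 5.407.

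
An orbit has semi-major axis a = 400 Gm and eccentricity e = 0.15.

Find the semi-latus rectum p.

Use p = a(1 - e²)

Convert to SI: a = 400 Gm = 4e+11 m.
p = a (1 − e²).
p = 4e+11 · (1 − (0.15)²) = 4e+11 · 0.9775 ≈ 3.91e+11 m = 391 Gm.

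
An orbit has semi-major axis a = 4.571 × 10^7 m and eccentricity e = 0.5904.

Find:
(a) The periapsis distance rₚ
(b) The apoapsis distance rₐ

(a) rₚ = a(1 − e) = 4.571e+07 · (1 − 0.5904) = 4.571e+07 · 0.4096 ≈ 1.872e+07 m = 1.872 × 10^7 m.
(b) rₐ = a(1 + e) = 4.571e+07 · (1 + 0.5904) = 4.571e+07 · 1.5904 ≈ 7.27e+07 m = 7.27 × 10^7 m.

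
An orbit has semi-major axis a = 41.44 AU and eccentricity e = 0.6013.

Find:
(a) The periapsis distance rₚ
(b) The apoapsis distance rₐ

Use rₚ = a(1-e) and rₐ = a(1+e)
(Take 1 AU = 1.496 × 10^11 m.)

Convert to SI: a = 41.44 AU = 6.19942e+12 m.
(a) rₚ = a(1 − e) = 6.19942e+12 · (1 − 0.6013) = 6.19942e+12 · 0.3987 ≈ 2.472e+12 m = 16.52 AU.
(b) rₐ = a(1 + e) = 6.19942e+12 · (1 + 0.6013) = 6.19942e+12 · 1.6013 ≈ 9.927e+12 m = 66.36 AU.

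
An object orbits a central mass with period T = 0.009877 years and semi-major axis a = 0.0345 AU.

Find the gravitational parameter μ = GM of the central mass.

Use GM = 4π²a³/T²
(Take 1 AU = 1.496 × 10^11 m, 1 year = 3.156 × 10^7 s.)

Convert to SI: T = 0.009877 years = 311718 s; a = 0.0345 AU = 5.1612e+09 m.
GM = 4π² · a³ / T².
GM = 4π² · (5.1612e+09)³ / (311718)² m³/s² ≈ 5.586e+19 m³/s² = 5.586 × 10^19 m³/s².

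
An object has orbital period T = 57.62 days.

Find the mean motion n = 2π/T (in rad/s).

Convert to SI: T = 57.62 days = 4.97837e+06 s.
n = 2π / T.
n = 2π / 4.97837e+06 s ≈ 1.262e-06 rad/s.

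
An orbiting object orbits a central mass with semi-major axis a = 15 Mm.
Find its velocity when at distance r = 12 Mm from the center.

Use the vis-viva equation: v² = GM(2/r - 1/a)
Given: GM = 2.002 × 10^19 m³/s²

Convert to SI: a = 15 Mm = 1.5e+07 m; r = 12 Mm = 1.2e+07 m.
Vis-viva: v = √(GM · (2/r − 1/a)).
2/r − 1/a = 2/1.2e+07 − 1/1.5e+07 = 1e-07 m⁻¹.
v = √(2.002e+19 · 1e-07) m/s ≈ 1.415e+06 m/s = 1415 km/s.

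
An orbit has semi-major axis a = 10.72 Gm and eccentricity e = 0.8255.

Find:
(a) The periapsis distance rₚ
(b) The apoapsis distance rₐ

Convert to SI: a = 10.72 Gm = 1.072e+10 m.
(a) rₚ = a(1 − e) = 1.072e+10 · (1 − 0.8255) = 1.072e+10 · 0.1745 ≈ 1.871e+09 m = 1.871 Gm.
(b) rₐ = a(1 + e) = 1.072e+10 · (1 + 0.8255) = 1.072e+10 · 1.8255 ≈ 1.957e+10 m = 19.57 Gm.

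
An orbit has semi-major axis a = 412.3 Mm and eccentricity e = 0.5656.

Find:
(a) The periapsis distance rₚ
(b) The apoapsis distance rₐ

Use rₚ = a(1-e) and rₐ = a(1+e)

Convert to SI: a = 412.3 Mm = 4.123e+08 m.
(a) rₚ = a(1 − e) = 4.123e+08 · (1 − 0.5656) = 4.123e+08 · 0.4344 ≈ 1.791e+08 m = 179.1 Mm.
(b) rₐ = a(1 + e) = 4.123e+08 · (1 + 0.5656) = 4.123e+08 · 1.5656 ≈ 6.455e+08 m = 645.5 Mm.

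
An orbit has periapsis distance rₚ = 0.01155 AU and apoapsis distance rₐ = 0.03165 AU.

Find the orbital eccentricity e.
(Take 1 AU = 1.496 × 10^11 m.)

Convert to SI: rₚ = 0.01155 AU = 1.72788e+09 m; rₐ = 0.03165 AU = 4.73484e+09 m.
e = (rₐ − rₚ) / (rₐ + rₚ).
e = (4.73484e+09 − 1.72788e+09) / (4.73484e+09 + 1.72788e+09) = 3.00696e+09 / 6.46272e+09 ≈ 0.4653.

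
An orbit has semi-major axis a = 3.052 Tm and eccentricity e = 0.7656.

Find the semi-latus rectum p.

Convert to SI: a = 3.052 Tm = 3.052e+12 m.
p = a (1 − e²).
p = 3.052e+12 · (1 − (0.7656)²) = 3.052e+12 · 0.413857 ≈ 1.263e+12 m = 1.263 Tm.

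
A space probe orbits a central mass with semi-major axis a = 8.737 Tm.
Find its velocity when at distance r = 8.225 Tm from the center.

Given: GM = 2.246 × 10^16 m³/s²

Convert to SI: a = 8.737 Tm = 8.737e+12 m; r = 8.225 Tm = 8.225e+12 m.
Vis-viva: v = √(GM · (2/r − 1/a)).
2/r − 1/a = 2/8.225e+12 − 1/8.737e+12 = 1.28705e-13 m⁻¹.
v = √(2.246e+16 · 1.28705e-13) m/s ≈ 53.77 m/s = 53.77 m/s.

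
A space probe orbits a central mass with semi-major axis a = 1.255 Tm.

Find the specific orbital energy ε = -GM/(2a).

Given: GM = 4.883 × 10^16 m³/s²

Convert to SI: a = 1.255 Tm = 1.255e+12 m.
ε = −GM / (2a).
ε = −4.883e+16 / (2 · 1.255e+12) J/kg ≈ -1.945e+04 J/kg = -19.45 kJ/kg.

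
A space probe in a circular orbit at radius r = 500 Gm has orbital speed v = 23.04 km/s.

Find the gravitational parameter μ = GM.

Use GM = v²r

Convert to SI: r = 500 Gm = 5e+11 m; v = 23.04 km/s = 23040 m/s.
For a circular orbit v² = GM/r, so GM = v² · r.
GM = (23040)² · 5e+11 m³/s² ≈ 2.654e+20 m³/s² = 2.654 × 10^20 m³/s².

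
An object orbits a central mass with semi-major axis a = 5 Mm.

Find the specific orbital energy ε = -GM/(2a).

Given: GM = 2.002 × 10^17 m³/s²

Convert to SI: a = 5 Mm = 5e+06 m.
ε = −GM / (2a).
ε = −2.002e+17 / (2 · 5e+06) J/kg ≈ -2.002e+10 J/kg = -20.02 GJ/kg.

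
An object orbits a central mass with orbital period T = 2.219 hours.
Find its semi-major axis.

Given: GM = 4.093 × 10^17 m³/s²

Convert to SI: T = 2.219 hours = 7988.4 s.
Invert Kepler's third law: a = (GM · T² / (4π²))^(1/3).
Substituting T = 7988.4 s and GM = 4.093e+17 m³/s²:
a = (4.093e+17 · (7988.4)² / (4π²))^(1/3) m
a ≈ 8.714e+07 m = 87.14 Mm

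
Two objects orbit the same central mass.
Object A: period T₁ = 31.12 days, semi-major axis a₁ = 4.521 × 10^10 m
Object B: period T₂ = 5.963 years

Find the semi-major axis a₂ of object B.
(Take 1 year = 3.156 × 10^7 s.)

Convert to SI: T₁ = 31.12 days = 2.68877e+06 s; T₂ = 5.963 years = 1.88192e+08 s.
Kepler's third law: (T₁/T₂)² = (a₁/a₂)³ ⇒ a₂ = a₁ · (T₂/T₁)^(2/3).
T₂/T₁ = 1.88192e+08 / 2.68877e+06 = 69.992.
a₂ = 4.521e+10 · (69.992)^(2/3) m ≈ 7.678e+11 m = 7.678 × 10^11 m.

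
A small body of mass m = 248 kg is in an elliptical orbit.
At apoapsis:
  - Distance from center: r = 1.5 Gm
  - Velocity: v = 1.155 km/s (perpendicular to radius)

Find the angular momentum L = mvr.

Convert to SI: r = 1.5 Gm = 1.5e+09 m; v = 1.155 km/s = 1155 m/s.
Since v is perpendicular to r, L = m · v · r.
L = 248 · 1155 · 1.5e+09 kg·m²/s ≈ 4.297e+14 kg·m²/s.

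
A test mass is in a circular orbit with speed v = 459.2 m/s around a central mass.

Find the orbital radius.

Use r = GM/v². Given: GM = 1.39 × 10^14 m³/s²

For a circular orbit, v² = GM / r, so r = GM / v².
r = 1.39e+14 / (459.2)² m ≈ 6.592e+08 m = 659.2 Mm.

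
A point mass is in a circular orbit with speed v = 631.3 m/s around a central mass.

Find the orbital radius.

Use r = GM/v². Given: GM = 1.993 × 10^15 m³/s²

For a circular orbit, v² = GM / r, so r = GM / v².
r = 1.993e+15 / (631.3)² m ≈ 5.001e+09 m = 5.001 Gm.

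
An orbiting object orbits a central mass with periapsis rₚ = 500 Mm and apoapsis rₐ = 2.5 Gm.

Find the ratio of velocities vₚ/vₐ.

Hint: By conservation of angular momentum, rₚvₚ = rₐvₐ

Convert to SI: rₚ = 500 Mm = 5e+08 m; rₐ = 2.5 Gm = 2.5e+09 m.
Conservation of angular momentum gives rₚvₚ = rₐvₐ, so vₚ/vₐ = rₐ/rₚ.
vₚ/vₐ = 2.5e+09 / 5e+08 ≈ 5.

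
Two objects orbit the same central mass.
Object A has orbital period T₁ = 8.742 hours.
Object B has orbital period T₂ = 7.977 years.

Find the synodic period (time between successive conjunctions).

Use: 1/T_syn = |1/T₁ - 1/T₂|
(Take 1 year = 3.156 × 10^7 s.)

Convert to SI: T₁ = 8.742 hours = 31471.2 s; T₂ = 7.977 years = 2.51754e+08 s.
T_syn = |T₁ · T₂ / (T₁ − T₂)|.
T_syn = |31471.2 · 2.51754e+08 / (31471.2 − 2.51754e+08)| s ≈ 3.148e+04 s = 8.743 hours.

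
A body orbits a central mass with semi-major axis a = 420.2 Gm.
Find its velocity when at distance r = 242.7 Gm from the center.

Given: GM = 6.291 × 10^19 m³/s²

Convert to SI: a = 420.2 Gm = 4.202e+11 m; r = 242.7 Gm = 2.427e+11 m.
Vis-viva: v = √(GM · (2/r − 1/a)).
2/r − 1/a = 2/2.427e+11 − 1/4.202e+11 = 5.86081e-12 m⁻¹.
v = √(6.291e+19 · 5.86081e-12) m/s ≈ 1.92e+04 m/s = 19.2 km/s.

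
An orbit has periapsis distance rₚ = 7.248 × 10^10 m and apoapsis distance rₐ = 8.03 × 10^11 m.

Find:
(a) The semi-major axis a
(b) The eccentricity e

(a) a = (rₚ + rₐ) / 2 = (7.248e+10 + 8.03e+11) / 2 ≈ 4.377e+11 m = 4.377 × 10^11 m.
(b) e = (rₐ − rₚ) / (rₐ + rₚ) = (8.03e+11 − 7.248e+10) / (8.03e+11 + 7.248e+10) ≈ 0.8344.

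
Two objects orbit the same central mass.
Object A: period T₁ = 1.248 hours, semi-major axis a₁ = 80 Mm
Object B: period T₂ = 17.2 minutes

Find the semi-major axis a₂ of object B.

Convert to SI: T₁ = 1.248 hours = 4492.8 s; a₁ = 80 Mm = 8e+07 m; T₂ = 17.2 minutes = 1032 s.
Kepler's third law: (T₁/T₂)² = (a₁/a₂)³ ⇒ a₂ = a₁ · (T₂/T₁)^(2/3).
T₂/T₁ = 1032 / 4492.8 = 0.229701.
a₂ = 8e+07 · (0.229701)^(2/3) m ≈ 3.001e+07 m = 30.01 Mm.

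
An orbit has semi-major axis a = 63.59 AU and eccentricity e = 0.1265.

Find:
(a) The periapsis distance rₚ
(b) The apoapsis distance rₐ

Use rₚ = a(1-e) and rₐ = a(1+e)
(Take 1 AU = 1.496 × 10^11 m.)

Convert to SI: a = 63.59 AU = 9.51306e+12 m.
(a) rₚ = a(1 − e) = 9.51306e+12 · (1 − 0.1265) = 9.51306e+12 · 0.8735 ≈ 8.31e+12 m = 55.55 AU.
(b) rₐ = a(1 + e) = 9.51306e+12 · (1 + 0.1265) = 9.51306e+12 · 1.1265 ≈ 1.072e+13 m = 71.63 AU.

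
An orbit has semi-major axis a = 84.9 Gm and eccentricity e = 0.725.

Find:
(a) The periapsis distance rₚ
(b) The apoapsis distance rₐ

Convert to SI: a = 84.9 Gm = 8.49e+10 m.
(a) rₚ = a(1 − e) = 8.49e+10 · (1 − 0.725) = 8.49e+10 · 0.275 ≈ 2.335e+10 m = 23.35 Gm.
(b) rₐ = a(1 + e) = 8.49e+10 · (1 + 0.725) = 8.49e+10 · 1.725 ≈ 1.465e+11 m = 146.5 Gm.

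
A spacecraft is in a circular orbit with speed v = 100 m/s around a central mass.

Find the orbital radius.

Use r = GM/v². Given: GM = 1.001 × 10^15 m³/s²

For a circular orbit, v² = GM / r, so r = GM / v².
r = 1.001e+15 / (100)² m ≈ 1.001e+11 m = 100.1 Gm.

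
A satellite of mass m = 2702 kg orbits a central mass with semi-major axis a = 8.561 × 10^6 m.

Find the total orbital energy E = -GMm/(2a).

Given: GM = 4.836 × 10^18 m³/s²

E = −GMm / (2a).
E = −4.836e+18 · 2702 / (2 · 8.561e+06) J ≈ -7.632e+14 J = -763.2 TJ.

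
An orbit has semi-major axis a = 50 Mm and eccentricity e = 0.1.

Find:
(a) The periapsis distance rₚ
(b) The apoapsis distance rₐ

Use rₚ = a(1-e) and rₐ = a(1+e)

Convert to SI: a = 50 Mm = 5e+07 m.
(a) rₚ = a(1 − e) = 5e+07 · (1 − 0.1) = 5e+07 · 0.9 ≈ 4.5e+07 m = 45 Mm.
(b) rₐ = a(1 + e) = 5e+07 · (1 + 0.1) = 5e+07 · 1.1 ≈ 5.5e+07 m = 55 Mm.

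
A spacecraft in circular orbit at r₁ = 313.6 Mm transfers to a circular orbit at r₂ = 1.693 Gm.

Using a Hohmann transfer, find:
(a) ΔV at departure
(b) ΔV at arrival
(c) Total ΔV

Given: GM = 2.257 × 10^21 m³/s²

Convert to SI: r₁ = 313.6 Mm = 3.136e+08 m; r₂ = 1.693 Gm = 1.693e+09 m.
Transfer semi-major axis: a_t = (r₁ + r₂)/2 = (3.136e+08 + 1.693e+09)/2 = 1.0033e+09 m.
Circular speeds: v₁ = √(GM/r₁) = 2.68273e+06 m/s, v₂ = √(GM/r₂) = 1.15462e+06 m/s.
Transfer speeds (vis-viva v² = GM(2/r − 1/a_t)): v₁ᵗ = 3.4849e+06 m/s, v₂ᵗ = 645520 m/s.
(a) ΔV₁ = |v₁ᵗ − v₁| ≈ 8.022e+05 m/s = 802.2 km/s.
(b) ΔV₂ = |v₂ − v₂ᵗ| ≈ 5.091e+05 m/s = 509.1 km/s.
(c) ΔV_total = ΔV₁ + ΔV₂ ≈ 1.311e+06 m/s = 1311 km/s.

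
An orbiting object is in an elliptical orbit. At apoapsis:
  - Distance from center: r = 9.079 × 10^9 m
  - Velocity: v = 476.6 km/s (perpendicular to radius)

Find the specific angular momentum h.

Convert to SI: v = 476.6 km/s = 476600 m/s.
With v perpendicular to r, h = r · v.
h = 9.079e+09 · 476600 m²/s ≈ 4.327e+15 m²/s.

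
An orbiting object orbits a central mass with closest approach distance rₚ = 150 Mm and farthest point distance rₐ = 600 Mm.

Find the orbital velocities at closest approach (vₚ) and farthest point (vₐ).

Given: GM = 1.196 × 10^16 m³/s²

Convert to SI: rₚ = 150 Mm = 1.5e+08 m; rₐ = 600 Mm = 6e+08 m.
Use the vis-viva equation v² = GM(2/r − 1/a) with a = (rₚ + rₐ)/2 = (1.5e+08 + 6e+08)/2 = 3.75e+08 m.
vₚ = √(GM · (2/rₚ − 1/a)) = √(1.196e+16 · (2/1.5e+08 − 1/3.75e+08)) m/s ≈ 1.129e+04 m/s = 11.29 km/s.
vₐ = √(GM · (2/rₐ − 1/a)) = √(1.196e+16 · (2/6e+08 − 1/3.75e+08)) m/s ≈ 2824 m/s = 2.824 km/s.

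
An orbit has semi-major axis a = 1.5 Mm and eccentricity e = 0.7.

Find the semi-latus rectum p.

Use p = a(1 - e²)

Convert to SI: a = 1.5 Mm = 1.5e+06 m.
p = a (1 − e²).
p = 1.5e+06 · (1 − (0.7)²) = 1.5e+06 · 0.51 ≈ 7.65e+05 m = 765 km.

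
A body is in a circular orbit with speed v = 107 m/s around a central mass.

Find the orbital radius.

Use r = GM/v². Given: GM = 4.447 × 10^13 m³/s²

For a circular orbit, v² = GM / r, so r = GM / v².
r = 4.447e+13 / (107)² m ≈ 3.884e+09 m = 3.884 Gm.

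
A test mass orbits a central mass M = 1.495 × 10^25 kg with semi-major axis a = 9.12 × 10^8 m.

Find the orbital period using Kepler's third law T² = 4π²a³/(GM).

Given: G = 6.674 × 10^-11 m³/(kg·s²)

GM = G · M = 6.674e-11 · 1.495e+25 = 9.97763e+14 m³/s².
Kepler's third law: T = 2π √(a³ / GM).
Substituting a = 9.12e+08 m and GM = 9.97763e+14 m³/s²:
T = 2π √((9.12e+08)³ / 9.97763e+14) s
T ≈ 5.478e+06 s = 63.41 days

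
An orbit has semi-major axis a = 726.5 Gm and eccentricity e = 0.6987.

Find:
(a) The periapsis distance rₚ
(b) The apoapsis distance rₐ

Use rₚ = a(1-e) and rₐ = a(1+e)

Convert to SI: a = 726.5 Gm = 7.265e+11 m.
(a) rₚ = a(1 − e) = 7.265e+11 · (1 − 0.6987) = 7.265e+11 · 0.3013 ≈ 2.189e+11 m = 218.9 Gm.
(b) rₐ = a(1 + e) = 7.265e+11 · (1 + 0.6987) = 7.265e+11 · 1.6987 ≈ 1.234e+12 m = 1.234 Tm.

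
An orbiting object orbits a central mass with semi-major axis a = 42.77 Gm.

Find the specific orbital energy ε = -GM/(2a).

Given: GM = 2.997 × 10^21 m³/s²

Convert to SI: a = 42.77 Gm = 4.277e+10 m.
ε = −GM / (2a).
ε = −2.997e+21 / (2 · 4.277e+10) J/kg ≈ -3.504e+10 J/kg = -35.04 GJ/kg.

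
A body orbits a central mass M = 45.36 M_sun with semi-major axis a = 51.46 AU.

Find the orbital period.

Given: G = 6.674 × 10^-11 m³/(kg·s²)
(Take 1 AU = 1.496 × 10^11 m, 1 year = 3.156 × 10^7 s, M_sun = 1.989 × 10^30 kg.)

Convert to SI: a = 51.46 AU = 7.69842e+12 m; M = 45.36 M_sun = 9.0221e+31 kg.
GM = G · M = 6.674e-11 · 9.0221e+31 = 6.02135e+21 m³/s².
Kepler's third law: T = 2π √(a³ / GM).
Substituting a = 7.69842e+12 m and GM = 6.02135e+21 m³/s²:
T = 2π √((7.69842e+12)³ / 6.02135e+21) s
T ≈ 1.73e+09 s = 54.8 years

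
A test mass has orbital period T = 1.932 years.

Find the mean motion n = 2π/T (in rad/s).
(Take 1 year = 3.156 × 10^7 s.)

Convert to SI: T = 1.932 years = 6.09739e+07 s.
n = 2π / T.
n = 2π / 6.09739e+07 s ≈ 1.03e-07 rad/s.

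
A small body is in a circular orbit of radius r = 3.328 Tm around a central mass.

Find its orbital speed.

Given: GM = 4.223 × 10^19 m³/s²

Convert to SI: r = 3.328 Tm = 3.328e+12 m.
For a circular orbit, gravity supplies the centripetal force, so v = √(GM / r).
v = √(4.223e+19 / 3.328e+12) m/s ≈ 3562 m/s = 3.562 km/s.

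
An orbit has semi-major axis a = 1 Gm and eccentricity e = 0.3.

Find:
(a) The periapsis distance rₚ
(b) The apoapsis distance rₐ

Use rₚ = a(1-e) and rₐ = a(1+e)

Convert to SI: a = 1 Gm = 1e+09 m.
(a) rₚ = a(1 − e) = 1e+09 · (1 − 0.3) = 1e+09 · 0.7 ≈ 7e+08 m = 700 Mm.
(b) rₐ = a(1 + e) = 1e+09 · (1 + 0.3) = 1e+09 · 1.3 ≈ 1.3e+09 m = 1.3 Gm.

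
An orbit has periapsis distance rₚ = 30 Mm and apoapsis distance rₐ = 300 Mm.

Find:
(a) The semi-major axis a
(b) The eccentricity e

Convert to SI: rₚ = 30 Mm = 3e+07 m; rₐ = 300 Mm = 3e+08 m.
(a) a = (rₚ + rₐ) / 2 = (3e+07 + 3e+08) / 2 ≈ 1.65e+08 m = 165 Mm.
(b) e = (rₐ − rₚ) / (rₐ + rₚ) = (3e+08 − 3e+07) / (3e+08 + 3e+07) ≈ 0.8182.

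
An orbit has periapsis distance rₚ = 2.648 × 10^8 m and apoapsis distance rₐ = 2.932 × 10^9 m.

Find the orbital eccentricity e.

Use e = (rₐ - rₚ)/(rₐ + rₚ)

e = (rₐ − rₚ) / (rₐ + rₚ).
e = (2.932e+09 − 2.648e+08) / (2.932e+09 + 2.648e+08) = 2.6672e+09 / 3.1968e+09 ≈ 0.8343.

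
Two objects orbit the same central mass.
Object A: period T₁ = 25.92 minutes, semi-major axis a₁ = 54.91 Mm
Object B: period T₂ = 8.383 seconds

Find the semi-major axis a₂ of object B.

Convert to SI: T₁ = 25.92 minutes = 1555.2 s; a₁ = 54.91 Mm = 5.491e+07 m.
Kepler's third law: (T₁/T₂)² = (a₁/a₂)³ ⇒ a₂ = a₁ · (T₂/T₁)^(2/3).
T₂/T₁ = 8.383 / 1555.2 = 0.0053903.
a₂ = 5.491e+07 · (0.0053903)^(2/3) m ≈ 1.688e+06 m = 1.688 Mm.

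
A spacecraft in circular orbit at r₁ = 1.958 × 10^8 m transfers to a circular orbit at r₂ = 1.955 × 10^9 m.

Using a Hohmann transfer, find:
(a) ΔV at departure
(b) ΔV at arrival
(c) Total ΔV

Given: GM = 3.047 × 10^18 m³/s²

Transfer semi-major axis: a_t = (r₁ + r₂)/2 = (1.958e+08 + 1.955e+09)/2 = 1.0754e+09 m.
Circular speeds: v₁ = √(GM/r₁) = 124747 m/s, v₂ = √(GM/r₂) = 39478.7 m/s.
Transfer speeds (vis-viva v² = GM(2/r − 1/a_t)): v₁ᵗ = 168197 m/s, v₂ᵗ = 16845.5 m/s.
(a) ΔV₁ = |v₁ᵗ − v₁| ≈ 4.345e+04 m/s = 43.45 km/s.
(b) ΔV₂ = |v₂ − v₂ᵗ| ≈ 2.263e+04 m/s = 22.63 km/s.
(c) ΔV_total = ΔV₁ + ΔV₂ ≈ 6.608e+04 m/s = 66.08 km/s.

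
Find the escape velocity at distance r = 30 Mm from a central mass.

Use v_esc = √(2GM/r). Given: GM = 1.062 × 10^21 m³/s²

Convert to SI: r = 30 Mm = 3e+07 m.
Escape velocity comes from setting total energy to zero: ½v² − GM/r = 0 ⇒ v_esc = √(2GM / r).
v_esc = √(2 · 1.062e+21 / 3e+07) m/s ≈ 8.414e+06 m/s = 8414 km/s.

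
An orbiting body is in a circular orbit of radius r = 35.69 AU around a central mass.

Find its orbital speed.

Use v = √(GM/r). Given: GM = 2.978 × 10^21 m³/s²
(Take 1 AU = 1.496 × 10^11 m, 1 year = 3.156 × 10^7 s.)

Convert to SI: r = 35.69 AU = 5.33922e+12 m.
For a circular orbit, gravity supplies the centripetal force, so v = √(GM / r).
v = √(2.978e+21 / 5.33922e+12) m/s ≈ 2.362e+04 m/s = 4.982 AU/year.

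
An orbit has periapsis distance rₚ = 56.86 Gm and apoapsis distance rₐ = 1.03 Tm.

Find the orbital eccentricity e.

Convert to SI: rₚ = 56.86 Gm = 5.686e+10 m; rₐ = 1.03 Tm = 1.03e+12 m.
e = (rₐ − rₚ) / (rₐ + rₚ).
e = (1.03e+12 − 5.686e+10) / (1.03e+12 + 5.686e+10) = 9.7314e+11 / 1.08686e+12 ≈ 0.8954.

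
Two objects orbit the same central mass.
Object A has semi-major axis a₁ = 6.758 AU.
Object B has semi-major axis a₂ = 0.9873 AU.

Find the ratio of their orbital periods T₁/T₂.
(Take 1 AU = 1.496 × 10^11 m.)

Convert to SI: a₁ = 6.758 AU = 1.011e+12 m; a₂ = 0.9873 AU = 1.477e+11 m.
From Kepler's third law, (T₁/T₂)² = (a₁/a₂)³, so T₁/T₂ = (a₁/a₂)^(3/2).
a₁/a₂ = 1.011e+12 / 1.477e+11 = 6.84493.
T₁/T₂ = (6.84493)^(3/2) ≈ 17.91.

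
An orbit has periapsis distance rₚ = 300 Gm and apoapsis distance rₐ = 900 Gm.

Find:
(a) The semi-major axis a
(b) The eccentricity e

Convert to SI: rₚ = 300 Gm = 3e+11 m; rₐ = 900 Gm = 9e+11 m.
(a) a = (rₚ + rₐ) / 2 = (3e+11 + 9e+11) / 2 ≈ 6e+11 m = 600 Gm.
(b) e = (rₐ − rₚ) / (rₐ + rₚ) = (9e+11 − 3e+11) / (9e+11 + 3e+11) ≈ 0.5.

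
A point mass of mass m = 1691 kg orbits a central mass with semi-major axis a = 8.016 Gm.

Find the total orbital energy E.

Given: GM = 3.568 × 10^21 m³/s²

Convert to SI: a = 8.016 Gm = 8.016e+09 m.
E = −GMm / (2a).
E = −3.568e+21 · 1691 / (2 · 8.016e+09) J ≈ -3.763e+14 J = -376.3 TJ.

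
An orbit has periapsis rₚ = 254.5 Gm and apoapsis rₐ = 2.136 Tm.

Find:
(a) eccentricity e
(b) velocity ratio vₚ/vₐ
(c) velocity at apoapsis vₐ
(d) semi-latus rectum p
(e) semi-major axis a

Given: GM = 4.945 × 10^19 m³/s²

Convert to SI: rₚ = 254.5 Gm = 2.545e+11 m; rₐ = 2.136 Tm = 2.136e+12 m.
(a) e = (rₐ − rₚ)/(rₐ + rₚ) = (2.136e+12 − 2.545e+11)/(2.136e+12 + 2.545e+11) ≈ 0.7871
(b) Conservation of angular momentum (rₚvₚ = rₐvₐ) gives vₚ/vₐ = rₐ/rₚ = 2.136e+12/2.545e+11 ≈ 8.393
(c) With a = (rₚ + rₐ)/2 = 1.19525e+12 m, vₐ = √(GM (2/rₐ − 1/a)) = √(4.945e+19 · (2/2.136e+12 − 1/1.19525e+12)) m/s ≈ 2220 m/s
(d) From a = (rₚ + rₐ)/2 = 1.19525e+12 m and e = (rₐ − rₚ)/(rₐ + rₚ) = 0.787074, p = a(1 − e²) = 1.19525e+12 · (1 − (0.787074)²) ≈ 4.548e+11 m
(e) a = (rₚ + rₐ)/2 = (2.545e+11 + 2.136e+12)/2 ≈ 1.195e+12 m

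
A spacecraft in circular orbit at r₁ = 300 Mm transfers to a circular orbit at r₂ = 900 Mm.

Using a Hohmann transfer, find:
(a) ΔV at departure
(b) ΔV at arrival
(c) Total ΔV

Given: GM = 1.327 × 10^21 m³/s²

Convert to SI: r₁ = 300 Mm = 3e+08 m; r₂ = 900 Mm = 9e+08 m.
Transfer semi-major axis: a_t = (r₁ + r₂)/2 = (3e+08 + 9e+08)/2 = 6e+08 m.
Circular speeds: v₁ = √(GM/r₁) = 2.10317e+06 m/s, v₂ = √(GM/r₂) = 1.21427e+06 m/s.
Transfer speeds (vis-viva v² = GM(2/r − 1/a_t)): v₁ᵗ = 2.57585e+06 m/s, v₂ᵗ = 858616 m/s.
(a) ΔV₁ = |v₁ᵗ − v₁| ≈ 4.727e+05 m/s = 472.7 km/s.
(b) ΔV₂ = |v₂ − v₂ᵗ| ≈ 3.557e+05 m/s = 355.7 km/s.
(c) ΔV_total = ΔV₁ + ΔV₂ ≈ 8.283e+05 m/s = 828.3 km/s.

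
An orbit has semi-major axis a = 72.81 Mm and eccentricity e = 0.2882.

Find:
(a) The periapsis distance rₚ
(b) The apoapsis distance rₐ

Convert to SI: a = 72.81 Mm = 7.281e+07 m.
(a) rₚ = a(1 − e) = 7.281e+07 · (1 − 0.2882) = 7.281e+07 · 0.7118 ≈ 5.183e+07 m = 51.83 Mm.
(b) rₐ = a(1 + e) = 7.281e+07 · (1 + 0.2882) = 7.281e+07 · 1.2882 ≈ 9.379e+07 m = 93.79 Mm.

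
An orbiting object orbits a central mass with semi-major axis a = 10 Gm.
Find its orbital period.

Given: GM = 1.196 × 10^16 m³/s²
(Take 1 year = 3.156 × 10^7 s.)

Convert to SI: a = 10 Gm = 1e+10 m.
Kepler's third law: T = 2π √(a³ / GM).
Substituting a = 1e+10 m and GM = 1.196e+16 m³/s²:
T = 2π √((1e+10)³ / 1.196e+16) s
T ≈ 5.745e+07 s = 1.82 years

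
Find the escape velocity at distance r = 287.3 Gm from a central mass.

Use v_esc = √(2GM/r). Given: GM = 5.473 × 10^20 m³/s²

Convert to SI: r = 287.3 Gm = 2.873e+11 m.
Escape velocity comes from setting total energy to zero: ½v² − GM/r = 0 ⇒ v_esc = √(2GM / r).
v_esc = √(2 · 5.473e+20 / 2.873e+11) m/s ≈ 6.172e+04 m/s = 61.72 km/s.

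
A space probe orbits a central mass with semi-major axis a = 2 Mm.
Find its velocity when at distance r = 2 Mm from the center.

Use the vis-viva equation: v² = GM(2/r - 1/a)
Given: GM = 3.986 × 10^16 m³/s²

Convert to SI: a = 2 Mm = 2e+06 m; r = 2 Mm = 2e+06 m.
Vis-viva: v = √(GM · (2/r − 1/a)).
2/r − 1/a = 2/2e+06 − 1/2e+06 = 5e-07 m⁻¹.
v = √(3.986e+16 · 5e-07) m/s ≈ 1.412e+05 m/s = 141.2 km/s.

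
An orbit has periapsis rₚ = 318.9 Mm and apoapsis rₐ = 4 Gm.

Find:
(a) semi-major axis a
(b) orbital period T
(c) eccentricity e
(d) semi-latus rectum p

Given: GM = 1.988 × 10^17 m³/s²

Convert to SI: rₚ = 318.9 Mm = 3.189e+08 m; rₐ = 4 Gm = 4e+09 m.
(a) a = (rₚ + rₐ)/2 = (3.189e+08 + 4e+09)/2 ≈ 2.159e+09 m
(b) With a = (rₚ + rₐ)/2 = 2.15945e+09 m, T = 2π √(a³/GM) = 2π √((2.15945e+09)³/1.988e+17) s ≈ 1.414e+06 s
(c) e = (rₐ − rₚ)/(rₐ + rₚ) = (4e+09 − 3.189e+08)/(4e+09 + 3.189e+08) ≈ 0.8523
(d) From a = (rₚ + rₐ)/2 = 2.15945e+09 m and e = (rₐ − rₚ)/(rₐ + rₚ) = 0.852324, p = a(1 − e²) = 2.15945e+09 · (1 − (0.852324)²) ≈ 5.907e+08 m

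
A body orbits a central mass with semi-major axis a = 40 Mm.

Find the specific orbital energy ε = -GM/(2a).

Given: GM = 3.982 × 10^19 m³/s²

Convert to SI: a = 40 Mm = 4e+07 m.
ε = −GM / (2a).
ε = −3.982e+19 / (2 · 4e+07) J/kg ≈ -4.978e+11 J/kg = -497.8 GJ/kg.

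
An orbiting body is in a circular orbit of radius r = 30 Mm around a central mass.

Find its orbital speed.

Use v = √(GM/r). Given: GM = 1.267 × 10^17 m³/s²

Convert to SI: r = 30 Mm = 3e+07 m.
For a circular orbit, gravity supplies the centripetal force, so v = √(GM / r).
v = √(1.267e+17 / 3e+07) m/s ≈ 6.499e+04 m/s = 64.99 km/s.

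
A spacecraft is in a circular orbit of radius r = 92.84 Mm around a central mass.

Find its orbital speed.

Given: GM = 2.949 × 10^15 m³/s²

Convert to SI: r = 92.84 Mm = 9.284e+07 m.
For a circular orbit, gravity supplies the centripetal force, so v = √(GM / r).
v = √(2.949e+15 / 9.284e+07) m/s ≈ 5636 m/s = 5.636 km/s.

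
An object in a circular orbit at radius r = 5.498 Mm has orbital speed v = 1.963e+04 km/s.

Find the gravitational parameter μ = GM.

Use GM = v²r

Convert to SI: r = 5.498 Mm = 5.498e+06 m; v = 1.963e+04 km/s = 1.963e+07 m/s.
For a circular orbit v² = GM/r, so GM = v² · r.
GM = (1.963e+07)² · 5.498e+06 m³/s² ≈ 2.119e+21 m³/s² = 2.119 × 10^21 m³/s².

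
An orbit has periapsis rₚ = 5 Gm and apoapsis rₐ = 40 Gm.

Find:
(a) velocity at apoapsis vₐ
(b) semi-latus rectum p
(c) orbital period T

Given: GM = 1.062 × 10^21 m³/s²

Convert to SI: rₚ = 5 Gm = 5e+09 m; rₐ = 40 Gm = 4e+10 m.
(a) With a = (rₚ + rₐ)/2 = 2.25e+10 m, vₐ = √(GM (2/rₐ − 1/a)) = √(1.062e+21 · (2/4e+10 − 1/2.25e+10)) m/s ≈ 7.681e+04 m/s
(b) From a = (rₚ + rₐ)/2 = 2.25e+10 m and e = (rₐ − rₚ)/(rₐ + rₚ) = 0.777778, p = a(1 − e²) = 2.25e+10 · (1 − (0.777778)²) ≈ 8.889e+09 m
(c) With a = (rₚ + rₐ)/2 = 2.25e+10 m, T = 2π √(a³/GM) = 2π √((2.25e+10)³/1.062e+21) s ≈ 6.507e+05 s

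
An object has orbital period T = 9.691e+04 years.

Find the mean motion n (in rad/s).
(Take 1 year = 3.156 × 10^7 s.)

Convert to SI: T = 9.691e+04 years = 3.05848e+12 s.
n = 2π / T.
n = 2π / 3.05848e+12 s ≈ 2.054e-12 rad/s.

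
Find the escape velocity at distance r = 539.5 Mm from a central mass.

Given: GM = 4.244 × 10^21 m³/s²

Convert to SI: r = 539.5 Mm = 5.395e+08 m.
Escape velocity comes from setting total energy to zero: ½v² − GM/r = 0 ⇒ v_esc = √(2GM / r).
v_esc = √(2 · 4.244e+21 / 5.395e+08) m/s ≈ 3.966e+06 m/s = 3966 km/s.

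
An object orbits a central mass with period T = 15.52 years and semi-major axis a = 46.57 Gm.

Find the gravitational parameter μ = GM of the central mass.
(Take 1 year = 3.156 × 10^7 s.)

Convert to SI: T = 15.52 years = 4.89811e+08 s; a = 46.57 Gm = 4.657e+10 m.
GM = 4π² · a³ / T².
GM = 4π² · (4.657e+10)³ / (4.89811e+08)² m³/s² ≈ 1.662e+16 m³/s² = 1.662 × 10^16 m³/s².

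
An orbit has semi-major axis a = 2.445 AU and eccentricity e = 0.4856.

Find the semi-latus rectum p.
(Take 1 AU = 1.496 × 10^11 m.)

Convert to SI: a = 2.445 AU = 3.65772e+11 m.
p = a (1 − e²).
p = 3.65772e+11 · (1 − (0.4856)²) = 3.65772e+11 · 0.764193 ≈ 2.795e+11 m = 1.868 AU.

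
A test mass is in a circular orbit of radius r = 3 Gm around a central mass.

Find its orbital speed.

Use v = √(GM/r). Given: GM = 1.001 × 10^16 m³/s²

Convert to SI: r = 3 Gm = 3e+09 m.
For a circular orbit, gravity supplies the centripetal force, so v = √(GM / r).
v = √(1.001e+16 / 3e+09) m/s ≈ 1827 m/s = 1.827 km/s.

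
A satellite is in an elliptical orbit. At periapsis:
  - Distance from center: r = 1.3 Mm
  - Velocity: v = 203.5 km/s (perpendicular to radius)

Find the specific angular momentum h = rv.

Convert to SI: r = 1.3 Mm = 1.3e+06 m; v = 203.5 km/s = 203500 m/s.
With v perpendicular to r, h = r · v.
h = 1.3e+06 · 203500 m²/s ≈ 2.646e+11 m²/s.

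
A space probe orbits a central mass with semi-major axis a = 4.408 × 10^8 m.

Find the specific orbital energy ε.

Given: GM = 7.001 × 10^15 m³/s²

ε = −GM / (2a).
ε = −7.001e+15 / (2 · 4.408e+08) J/kg ≈ -7.941e+06 J/kg = -7.941 MJ/kg.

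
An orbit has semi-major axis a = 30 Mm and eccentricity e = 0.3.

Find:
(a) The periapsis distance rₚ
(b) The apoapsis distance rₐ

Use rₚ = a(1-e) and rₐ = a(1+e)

Convert to SI: a = 30 Mm = 3e+07 m.
(a) rₚ = a(1 − e) = 3e+07 · (1 − 0.3) = 3e+07 · 0.7 ≈ 2.1e+07 m = 21 Mm.
(b) rₐ = a(1 + e) = 3e+07 · (1 + 0.3) = 3e+07 · 1.3 ≈ 3.9e+07 m = 39 Mm.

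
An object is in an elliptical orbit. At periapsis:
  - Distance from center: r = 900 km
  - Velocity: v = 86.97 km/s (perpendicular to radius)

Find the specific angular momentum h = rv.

Convert to SI: r = 900 km = 900000 m; v = 86.97 km/s = 86970 m/s.
With v perpendicular to r, h = r · v.
h = 900000 · 86970 m²/s ≈ 7.827e+10 m²/s.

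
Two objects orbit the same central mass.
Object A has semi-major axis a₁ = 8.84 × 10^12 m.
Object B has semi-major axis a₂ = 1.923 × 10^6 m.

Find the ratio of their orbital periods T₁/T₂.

From Kepler's third law, (T₁/T₂)² = (a₁/a₂)³, so T₁/T₂ = (a₁/a₂)^(3/2).
a₁/a₂ = 8.84e+12 / 1.923e+06 = 4.59698e+06.
T₁/T₂ = (4.59698e+06)^(3/2) ≈ 9.856e+09.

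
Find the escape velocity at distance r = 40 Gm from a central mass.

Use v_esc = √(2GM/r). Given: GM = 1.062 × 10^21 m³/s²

Convert to SI: r = 40 Gm = 4e+10 m.
Escape velocity comes from setting total energy to zero: ½v² − GM/r = 0 ⇒ v_esc = √(2GM / r).
v_esc = √(2 · 1.062e+21 / 4e+10) m/s ≈ 2.304e+05 m/s = 230.4 km/s.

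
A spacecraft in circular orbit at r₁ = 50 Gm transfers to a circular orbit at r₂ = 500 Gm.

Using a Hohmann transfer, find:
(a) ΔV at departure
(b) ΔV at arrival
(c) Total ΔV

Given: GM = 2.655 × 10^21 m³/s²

Convert to SI: r₁ = 50 Gm = 5e+10 m; r₂ = 500 Gm = 5e+11 m.
Transfer semi-major axis: a_t = (r₁ + r₂)/2 = (5e+10 + 5e+11)/2 = 2.75e+11 m.
Circular speeds: v₁ = √(GM/r₁) = 230434 m/s, v₂ = √(GM/r₂) = 72869.7 m/s.
Transfer speeds (vis-viva v² = GM(2/r − 1/a_t)): v₁ᵗ = 310718 m/s, v₂ᵗ = 31071.8 m/s.
(a) ΔV₁ = |v₁ᵗ − v₁| ≈ 8.028e+04 m/s = 80.28 km/s.
(b) ΔV₂ = |v₂ − v₂ᵗ| ≈ 4.18e+04 m/s = 41.8 km/s.
(c) ΔV_total = ΔV₁ + ΔV₂ ≈ 1.221e+05 m/s = 122.1 km/s.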